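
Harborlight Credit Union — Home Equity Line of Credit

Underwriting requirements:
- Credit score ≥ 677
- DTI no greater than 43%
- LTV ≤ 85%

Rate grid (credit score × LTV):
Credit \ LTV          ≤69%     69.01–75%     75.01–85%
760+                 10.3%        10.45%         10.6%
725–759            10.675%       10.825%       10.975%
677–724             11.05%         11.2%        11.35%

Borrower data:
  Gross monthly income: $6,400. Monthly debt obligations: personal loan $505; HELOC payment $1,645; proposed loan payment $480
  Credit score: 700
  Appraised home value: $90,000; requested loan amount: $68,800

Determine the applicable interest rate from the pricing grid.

11.35%

Credit score 700 ≥ 677; Total monthly debts = (505 + 1,645 + 480) = 2,630. Debt-to-income = 2,630/6,400 = 41.1% — meets 43% limit
Loan-to-value = 68,800/90,000 = 76.4% — pass (85% max)
Row: 700 falls in 677–724. Column: 76.4% falls in 75.01–85%. Rate = 11.35%.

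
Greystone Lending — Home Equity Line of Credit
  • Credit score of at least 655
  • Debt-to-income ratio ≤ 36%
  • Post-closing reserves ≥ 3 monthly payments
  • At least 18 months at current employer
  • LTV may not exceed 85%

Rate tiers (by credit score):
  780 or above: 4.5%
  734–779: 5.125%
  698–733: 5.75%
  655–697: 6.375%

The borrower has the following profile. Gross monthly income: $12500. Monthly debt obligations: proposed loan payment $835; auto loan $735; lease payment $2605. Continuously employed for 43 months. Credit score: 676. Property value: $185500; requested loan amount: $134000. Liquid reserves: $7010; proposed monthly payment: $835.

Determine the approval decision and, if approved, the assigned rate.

Credit score 676 ≥ 655 (meets minimum)
Employment 43 ≥ 18 months
Reserves: 7,010 ÷ 835 = 8.4 months (meets 3-month minimum)
Total monthly debts = (835 + 735 + 2,605) = 4,175. DTI = 4,175/12,500 = 33.4% ≤ 36%
LTV: 134,000 ÷ 185,500 = 72.2%, within 85% cap
All requirements met. Score 676 falls in the 655–697 tier → 6.375%.

Approved at 6.375%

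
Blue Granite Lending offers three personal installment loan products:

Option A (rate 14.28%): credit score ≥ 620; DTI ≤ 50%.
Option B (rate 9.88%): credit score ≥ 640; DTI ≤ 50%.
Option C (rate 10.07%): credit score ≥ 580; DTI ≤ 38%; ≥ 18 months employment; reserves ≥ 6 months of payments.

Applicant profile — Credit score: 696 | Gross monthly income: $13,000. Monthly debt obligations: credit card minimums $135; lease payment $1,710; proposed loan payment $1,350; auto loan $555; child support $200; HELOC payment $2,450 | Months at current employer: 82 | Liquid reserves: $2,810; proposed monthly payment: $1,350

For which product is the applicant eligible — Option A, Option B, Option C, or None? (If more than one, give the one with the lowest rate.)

Total debts = (135 + 1,710 + 1,350 + 555 + 200 + 2,450) = 6,400; DTI = 6,400/13,000 = 49.2%.
Reserves = 2,810/1,350 = 2.1 months.
Option A: score 696 ≥ 620; DTI 49.2% ≤ 50% → qualifies.
Option B: score 696 ≥ 640; DTI 49.2% ≤ 50% → qualifies.
Option C: score 696 ≥ 580; DTI 49.2% > 38%; employment 82 ≥ 18 mo; reserves 2.1 < 6 mo → does not qualify.
Qualifying: Option A, Option B. Lowest rate is 9.88% → Option B.

Option B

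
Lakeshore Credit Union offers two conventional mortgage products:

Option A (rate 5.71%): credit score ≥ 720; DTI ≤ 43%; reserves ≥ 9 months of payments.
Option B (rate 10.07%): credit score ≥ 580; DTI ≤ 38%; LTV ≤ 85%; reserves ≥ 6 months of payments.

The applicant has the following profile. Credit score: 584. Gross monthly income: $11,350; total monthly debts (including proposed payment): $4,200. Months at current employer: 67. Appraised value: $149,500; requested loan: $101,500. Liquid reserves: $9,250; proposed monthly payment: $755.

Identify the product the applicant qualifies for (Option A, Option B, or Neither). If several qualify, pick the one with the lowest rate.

DTI = 4,200/11,350 = 37%.
LTV = 101,500/149,500 = 67.9%.
Reserves = 9,250/755 = 12.3 months.
Option A: score 584 < 720; DTI 37% ≤ 43%; reserves 12.3 ≥ 9 mo → does not qualify.
Option B: score 584 ≥ 580; DTI 37% ≤ 38%; LTV 67.9% ≤ 85%; reserves 12.3 ≥ 6 mo → qualifies.

Option B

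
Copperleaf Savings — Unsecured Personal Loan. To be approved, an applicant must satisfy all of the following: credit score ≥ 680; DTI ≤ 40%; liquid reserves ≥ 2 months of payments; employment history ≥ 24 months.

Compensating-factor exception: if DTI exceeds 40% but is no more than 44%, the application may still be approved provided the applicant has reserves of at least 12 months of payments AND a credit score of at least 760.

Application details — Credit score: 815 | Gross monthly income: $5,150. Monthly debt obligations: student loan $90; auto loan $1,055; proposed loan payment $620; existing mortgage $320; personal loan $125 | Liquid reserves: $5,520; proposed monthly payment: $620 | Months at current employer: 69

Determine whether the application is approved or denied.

Denied

Credit score 815 ≥ 680 (meets base)
Total debts = (90 + 1,055 + 620 + 320 + 125) = 2,210. DTI: 2,210 ÷ 5,150 = 42.9%, over the 40% base limit.
Reserves = 5,520/620 = 8.9 months ≥ 2
Employment 69 ≥ 24 months
DTI 42.9% is within the 40%–44% exception band; checking compensating factors.
Override check — reserves: 8.9 mo (short of 12); score: 815 (ok).
Override conditions not both satisfied; exception does not apply.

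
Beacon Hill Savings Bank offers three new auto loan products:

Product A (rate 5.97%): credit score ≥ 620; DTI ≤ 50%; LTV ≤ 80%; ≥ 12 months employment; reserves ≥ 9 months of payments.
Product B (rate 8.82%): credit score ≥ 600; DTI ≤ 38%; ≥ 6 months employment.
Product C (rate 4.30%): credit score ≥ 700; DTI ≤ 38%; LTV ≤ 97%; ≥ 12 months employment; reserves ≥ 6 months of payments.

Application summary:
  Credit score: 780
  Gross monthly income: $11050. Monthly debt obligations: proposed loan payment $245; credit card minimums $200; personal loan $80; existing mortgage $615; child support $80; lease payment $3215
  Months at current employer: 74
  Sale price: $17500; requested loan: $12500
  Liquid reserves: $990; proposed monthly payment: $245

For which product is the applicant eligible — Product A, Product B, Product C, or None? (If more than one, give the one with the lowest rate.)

None

Total debts = (245 + 200 + 80 + 615 + 80 + 3,215) = 4,435; DTI = 4,435/11,050 = 40.1%.
LTV = 12,500/17,500 = 71.4%.
Reserves = 990/245 = 4.0 months.
Product A: score 780 ≥ 620; DTI 40.1% ≤ 50%; LTV 71.4% ≤ 80%; employment 74 ≥ 12 mo; reserves 4.0 < 9 mo → does not qualify.
Product B: score 780 ≥ 600; DTI 40.1% > 38%; employment 74 ≥ 6 mo → does not qualify.
Product C: score 780 ≥ 700; DTI 40.1% > 38%; LTV 71.4% ≤ 97%; employment 74 ≥ 12 mo; reserves 4.0 < 6 mo → does not qualify.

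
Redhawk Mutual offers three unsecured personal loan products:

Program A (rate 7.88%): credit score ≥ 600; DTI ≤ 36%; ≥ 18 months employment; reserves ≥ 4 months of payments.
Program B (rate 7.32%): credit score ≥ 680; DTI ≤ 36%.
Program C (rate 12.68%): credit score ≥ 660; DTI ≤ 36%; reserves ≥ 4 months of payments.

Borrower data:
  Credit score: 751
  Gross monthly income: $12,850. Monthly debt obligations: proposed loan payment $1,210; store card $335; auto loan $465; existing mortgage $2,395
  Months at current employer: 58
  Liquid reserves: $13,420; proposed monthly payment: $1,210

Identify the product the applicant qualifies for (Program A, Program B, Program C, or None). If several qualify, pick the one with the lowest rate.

Program B

Total debts = (1,210 + 335 + 465 + 2,395) = 4,405; DTI = 4,405/12,850 = 34.3%.
Reserves = 13,420/1,210 = 11.1 months.
Program A: score 751 ≥ 600; DTI 34.3% ≤ 36%; employment 58 ≥ 18 mo; reserves 11.1 ≥ 4 mo → qualifies.
Program B: score 751 ≥ 680; DTI 34.3% ≤ 36% → qualifies.
Program C: score 751 ≥ 660; DTI 34.3% ≤ 36%; reserves 11.1 ≥ 4 mo → qualifies.
Qualifying: Program A, Program B, Program C. Lowest rate is 7.32% → Program B.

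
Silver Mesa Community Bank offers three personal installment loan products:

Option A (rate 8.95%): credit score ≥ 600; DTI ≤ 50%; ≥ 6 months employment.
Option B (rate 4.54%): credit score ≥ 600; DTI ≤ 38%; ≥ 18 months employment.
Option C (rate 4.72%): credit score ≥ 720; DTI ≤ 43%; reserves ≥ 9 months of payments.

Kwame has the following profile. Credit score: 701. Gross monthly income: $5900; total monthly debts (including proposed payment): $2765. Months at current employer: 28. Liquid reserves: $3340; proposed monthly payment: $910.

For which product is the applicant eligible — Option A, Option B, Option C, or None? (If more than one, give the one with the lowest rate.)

DTI = 2,765/5,900 = 46.9%.
Reserves = 3,340/910 = 3.7 months.
Option A: score 701 ≥ 600; DTI 46.9% ≤ 50%; employment 28 ≥ 6 mo → qualifies.
Option B: score 701 ≥ 600; DTI 46.9% > 38%; employment 28 ≥ 18 mo → does not qualify.
Option C: score 701 < 720; DTI 46.9% > 43%; reserves 3.7 < 9 mo → does not qualify.

Option A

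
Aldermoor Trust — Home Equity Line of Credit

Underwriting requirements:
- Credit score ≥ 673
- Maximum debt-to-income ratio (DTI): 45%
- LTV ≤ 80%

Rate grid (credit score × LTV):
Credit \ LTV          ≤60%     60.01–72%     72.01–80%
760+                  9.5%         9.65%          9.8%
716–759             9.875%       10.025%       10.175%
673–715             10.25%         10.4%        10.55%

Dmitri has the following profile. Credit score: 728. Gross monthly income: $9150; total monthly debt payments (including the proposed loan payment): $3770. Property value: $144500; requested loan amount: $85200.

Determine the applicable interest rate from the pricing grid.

9.875%

Credit score 728 ≥ 673; DTI = 3,770/9,150 = 41.2% ≤ 45%
Loan-to-value = 85,200/144,500 = 59% — pass (80% max)
Credit 728 → row 716–759; LTV 59% → column ≤60%. Grid cell → 9.875%.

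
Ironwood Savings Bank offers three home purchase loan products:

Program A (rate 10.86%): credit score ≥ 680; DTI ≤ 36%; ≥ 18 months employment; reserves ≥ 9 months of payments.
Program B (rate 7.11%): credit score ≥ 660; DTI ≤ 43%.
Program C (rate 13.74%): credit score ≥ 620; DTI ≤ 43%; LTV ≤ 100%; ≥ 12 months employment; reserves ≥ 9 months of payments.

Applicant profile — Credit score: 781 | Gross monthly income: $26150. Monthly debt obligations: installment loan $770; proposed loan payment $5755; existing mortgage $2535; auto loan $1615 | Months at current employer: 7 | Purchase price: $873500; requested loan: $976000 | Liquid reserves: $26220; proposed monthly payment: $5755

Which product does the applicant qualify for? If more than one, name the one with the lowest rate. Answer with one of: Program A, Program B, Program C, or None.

Total debts = (770 + 5,755 + 2,535 + 1,615) = 10,675; DTI = 10,675/26,150 = 40.8%.
LTV = 976,000/873,500 = 111.7%.
Reserves = 26,220/5,755 = 4.6 months.
Program A: score 781 ≥ 680; DTI 40.8% > 36%; employment 7 < 18 mo; reserves 4.6 < 9 mo → does not qualify.
Program B: score 781 ≥ 660; DTI 40.8% ≤ 43% → qualifies.
Program C: score 781 ≥ 620; DTI 40.8% ≤ 43%; LTV 111.7% > 100%; employment 7 < 12 mo; reserves 4.6 < 9 mo → does not qualify.

Program B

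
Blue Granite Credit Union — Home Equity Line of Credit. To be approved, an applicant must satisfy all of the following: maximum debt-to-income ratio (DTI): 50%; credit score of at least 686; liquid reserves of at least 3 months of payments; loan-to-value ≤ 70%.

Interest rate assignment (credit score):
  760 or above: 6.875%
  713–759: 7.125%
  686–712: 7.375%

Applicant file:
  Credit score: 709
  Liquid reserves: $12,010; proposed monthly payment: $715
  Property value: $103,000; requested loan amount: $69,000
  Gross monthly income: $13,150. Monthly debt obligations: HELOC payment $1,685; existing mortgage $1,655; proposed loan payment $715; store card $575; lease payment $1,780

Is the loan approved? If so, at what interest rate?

Approved at 7.375%

Credit score 709 ≥ 686 (meets minimum)
Total monthly debts = (1,685 + 1,655 + 715 + 575 + 1,780) = 6,410. DTI: 6,410 ÷ 13,150 = 48.7%, within the 50% cap
Reserves: 12,010 ÷ 715 = 16.8 months (meets 3-month minimum)
LTV: 69,000 ÷ 103,000 = 67%, within 70% cap
All requirements met. Score 709 falls in the 686–712 tier → 7.375%.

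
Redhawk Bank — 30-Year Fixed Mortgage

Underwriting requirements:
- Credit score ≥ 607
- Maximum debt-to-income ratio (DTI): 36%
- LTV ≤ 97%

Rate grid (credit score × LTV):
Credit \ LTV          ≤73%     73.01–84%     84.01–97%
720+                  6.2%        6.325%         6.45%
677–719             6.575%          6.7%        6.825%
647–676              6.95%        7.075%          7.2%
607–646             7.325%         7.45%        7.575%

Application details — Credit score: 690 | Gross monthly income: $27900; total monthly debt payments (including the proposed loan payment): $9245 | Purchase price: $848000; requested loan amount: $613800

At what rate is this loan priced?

6.575%

Credit score 690 ≥ 607; DTI = 9,245/27,900 = 33.1% ≤ 36%
Loan-to-value = 613,800/848,000 = 72.4% — pass (97% max)
Score 690 is in the 677–719 band; LTV 72.4% is in the ≤73% band → 6.575%.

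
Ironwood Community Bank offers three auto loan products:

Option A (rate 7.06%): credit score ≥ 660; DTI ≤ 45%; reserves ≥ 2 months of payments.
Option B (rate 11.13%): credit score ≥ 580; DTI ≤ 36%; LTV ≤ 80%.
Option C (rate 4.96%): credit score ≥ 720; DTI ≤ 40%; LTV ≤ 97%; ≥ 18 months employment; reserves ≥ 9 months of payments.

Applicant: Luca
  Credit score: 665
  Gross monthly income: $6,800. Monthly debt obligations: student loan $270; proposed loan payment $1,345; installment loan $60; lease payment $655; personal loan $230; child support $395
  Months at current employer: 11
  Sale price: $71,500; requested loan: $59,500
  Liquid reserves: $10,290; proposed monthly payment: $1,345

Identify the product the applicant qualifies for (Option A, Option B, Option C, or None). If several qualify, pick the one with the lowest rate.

Option A

Total debts = (270 + 1,345 + 60 + 655 + 230 + 395) = 2,955; DTI = 2,955/6,800 = 43.5%.
LTV = 59,500/71,500 = 83.2%.
Reserves = 10,290/1,345 = 7.7 months.
Option A: score 665 ≥ 660; DTI 43.5% ≤ 45%; reserves 7.7 ≥ 2 mo → qualifies.
Option B: score 665 ≥ 580; DTI 43.5% > 36%; LTV 83.2% > 80% → does not qualify.
Option C: score 665 < 720; DTI 43.5% > 40%; LTV 83.2% ≤ 97%; employment 11 < 18 mo; reserves 7.7 < 9 mo → does not qualify.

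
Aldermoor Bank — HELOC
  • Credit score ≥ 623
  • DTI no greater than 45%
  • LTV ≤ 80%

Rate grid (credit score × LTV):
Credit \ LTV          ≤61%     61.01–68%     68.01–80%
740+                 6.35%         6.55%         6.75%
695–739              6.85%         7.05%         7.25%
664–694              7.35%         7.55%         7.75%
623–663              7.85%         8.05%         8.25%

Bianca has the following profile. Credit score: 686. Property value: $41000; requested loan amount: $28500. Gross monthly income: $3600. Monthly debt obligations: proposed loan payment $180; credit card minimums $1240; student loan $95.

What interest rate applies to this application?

7.75%

Credit score 686 ≥ 623; Total monthly debts = (180 + 1,240 + 95) = 1,515. DTI = 1,515/3,600 = 42.1% ≤ 45%
LTV = 28,500/41,000 = 69.5% ≤ 80%
Score 686 is in the 664–694 band; LTV 69.5% is in the 68.01–80% band → 7.75%.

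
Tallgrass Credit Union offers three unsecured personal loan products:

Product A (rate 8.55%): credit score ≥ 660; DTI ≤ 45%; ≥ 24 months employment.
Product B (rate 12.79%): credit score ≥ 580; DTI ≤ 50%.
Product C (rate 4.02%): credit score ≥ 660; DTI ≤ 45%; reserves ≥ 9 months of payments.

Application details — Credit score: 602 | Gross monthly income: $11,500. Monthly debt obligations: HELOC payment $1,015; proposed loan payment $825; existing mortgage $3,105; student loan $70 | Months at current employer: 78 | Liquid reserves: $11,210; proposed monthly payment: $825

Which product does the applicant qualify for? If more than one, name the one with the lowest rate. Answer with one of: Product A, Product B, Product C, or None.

Total debts = (1,015 + 825 + 3,105 + 70) = 5,015; DTI = 5,015/11,500 = 43.6%.
Reserves = 11,210/825 = 13.6 months.
Product A: score 602 < 660; DTI 43.6% ≤ 45%; employment 78 ≥ 24 mo → does not qualify.
Product B: score 602 ≥ 580; DTI 43.6% ≤ 50% → qualifies.
Product C: score 602 < 660; DTI 43.6% ≤ 45%; reserves 13.6 ≥ 9 mo → does not qualify.

Product B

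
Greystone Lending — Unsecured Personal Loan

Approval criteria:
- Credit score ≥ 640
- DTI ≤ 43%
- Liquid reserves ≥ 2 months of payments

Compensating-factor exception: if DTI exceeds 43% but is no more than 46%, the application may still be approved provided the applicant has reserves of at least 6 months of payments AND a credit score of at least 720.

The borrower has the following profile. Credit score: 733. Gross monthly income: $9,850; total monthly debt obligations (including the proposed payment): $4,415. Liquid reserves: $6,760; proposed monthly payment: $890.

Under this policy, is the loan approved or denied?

Credit score 733 ≥ 640 (meets base)
DTI: 4,415 ÷ 9,850 = 44.8%, over the 43% base limit.
Liquid reserves cover 6,760/890 = 7.6 months — ≥ 2 required
DTI 44.8% is within the 43%–46% exception band; checking compensating factors.
Reserves 7.6 ≥ 6 months; credit score 733 ≥ 720.
Both override conditions satisfied; DTI exception granted.

Approved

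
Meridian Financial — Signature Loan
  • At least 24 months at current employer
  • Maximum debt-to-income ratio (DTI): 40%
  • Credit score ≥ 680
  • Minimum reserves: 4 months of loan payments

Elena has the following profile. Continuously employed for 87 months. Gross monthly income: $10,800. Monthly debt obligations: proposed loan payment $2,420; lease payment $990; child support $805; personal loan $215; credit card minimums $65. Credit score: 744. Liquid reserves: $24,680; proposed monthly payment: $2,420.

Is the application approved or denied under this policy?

Denied

Employment 87 ≥ 24 months
Total monthly debts = (2,420 + 990 + 805 + 215 + 65) = 4,495. Debt-to-income = 4,495/10,800 = 41.6% — over 40% limit
Credit score 744 ≥ 680 (meets)
Reserves = 24,680/2,420 = 10.2 months ≥ 4
Fails on DTI.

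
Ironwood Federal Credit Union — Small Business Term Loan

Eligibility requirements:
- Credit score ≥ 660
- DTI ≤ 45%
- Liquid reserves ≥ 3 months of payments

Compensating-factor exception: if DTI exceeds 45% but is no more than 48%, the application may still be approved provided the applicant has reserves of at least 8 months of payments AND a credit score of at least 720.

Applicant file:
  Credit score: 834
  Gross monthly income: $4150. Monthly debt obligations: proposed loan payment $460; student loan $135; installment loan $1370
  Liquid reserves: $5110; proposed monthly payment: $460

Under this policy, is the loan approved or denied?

Approved

Credit score 834 ≥ 660 (meets base)
Total debts = (460 + 135 + 1,370) = 1,965. DTI = 1,965/4,150 = 47.3% > 45% — standard DTI limit exceeded.
Liquid reserves cover 5,110/460 = 11.1 months — ≥ 3 required
47.3% falls in the override range (45%–48%), so the compensating-factor test applies.
Reserves 11.1 ≥ 8 months; credit score 834 ≥ 720.
Both override conditions satisfied; DTI exception granted.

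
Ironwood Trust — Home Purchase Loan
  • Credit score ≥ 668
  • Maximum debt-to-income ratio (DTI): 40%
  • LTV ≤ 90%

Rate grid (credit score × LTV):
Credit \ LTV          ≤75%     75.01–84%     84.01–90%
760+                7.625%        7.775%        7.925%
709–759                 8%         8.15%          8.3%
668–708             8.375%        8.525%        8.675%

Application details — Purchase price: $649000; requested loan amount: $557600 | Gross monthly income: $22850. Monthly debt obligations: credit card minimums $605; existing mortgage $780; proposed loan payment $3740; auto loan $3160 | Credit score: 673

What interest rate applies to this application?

8.675%

Credit score 673 ≥ 668; Total monthly debts = (605 + 780 + 3,740 + 3,160) = 8,285. DTI = 8,285/22,850 = 36.3% ≤ 40%
Loan-to-value = 557,600/649,000 = 85.9% — pass (90% max)
Score 673 is in the 668–708 band; LTV 85.9% is in the 84.01–90% band → 8.675%.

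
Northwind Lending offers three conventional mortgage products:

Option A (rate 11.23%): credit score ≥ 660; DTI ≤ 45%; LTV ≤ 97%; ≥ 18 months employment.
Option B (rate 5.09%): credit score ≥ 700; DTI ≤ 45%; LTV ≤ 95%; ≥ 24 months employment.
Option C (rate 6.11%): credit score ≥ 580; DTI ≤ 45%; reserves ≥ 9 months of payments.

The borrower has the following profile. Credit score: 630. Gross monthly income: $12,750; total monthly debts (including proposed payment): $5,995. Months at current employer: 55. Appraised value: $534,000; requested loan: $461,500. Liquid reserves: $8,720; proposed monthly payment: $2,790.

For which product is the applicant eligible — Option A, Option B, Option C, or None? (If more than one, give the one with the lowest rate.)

None

DTI = 5,995/12,750 = 47%.
LTV = 461,500/534,000 = 86.4%.
Reserves = 8,720/2,790 = 3.1 months.
Option A: score 630 < 660; DTI 47% > 45%; LTV 86.4% ≤ 97%; employment 55 ≥ 18 mo → does not qualify.
Option B: score 630 < 700; DTI 47% > 45%; LTV 86.4% ≤ 95%; employment 55 ≥ 24 mo → does not qualify.
Option C: score 630 ≥ 580; DTI 47% > 45%; reserves 3.1 < 9 mo → does not qualify.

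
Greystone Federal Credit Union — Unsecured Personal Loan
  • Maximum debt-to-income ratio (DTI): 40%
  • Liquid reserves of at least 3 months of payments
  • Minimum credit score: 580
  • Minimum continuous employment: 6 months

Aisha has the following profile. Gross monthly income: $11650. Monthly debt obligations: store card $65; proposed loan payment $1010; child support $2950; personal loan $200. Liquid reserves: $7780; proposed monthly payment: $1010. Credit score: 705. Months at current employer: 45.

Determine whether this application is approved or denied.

Total monthly debts = (65 + 1,010 + 2,950 + 200) = 4,225. DTI: 4,225 ÷ 11,650 = 36.3%, within the 40% cap
Reserves = 7,780/1,010 = 7.7 months ≥ 3
Credit score 705 ≥ 580 (meets)
Employment 45 ≥ 6 months
All criteria satisfied.

Approved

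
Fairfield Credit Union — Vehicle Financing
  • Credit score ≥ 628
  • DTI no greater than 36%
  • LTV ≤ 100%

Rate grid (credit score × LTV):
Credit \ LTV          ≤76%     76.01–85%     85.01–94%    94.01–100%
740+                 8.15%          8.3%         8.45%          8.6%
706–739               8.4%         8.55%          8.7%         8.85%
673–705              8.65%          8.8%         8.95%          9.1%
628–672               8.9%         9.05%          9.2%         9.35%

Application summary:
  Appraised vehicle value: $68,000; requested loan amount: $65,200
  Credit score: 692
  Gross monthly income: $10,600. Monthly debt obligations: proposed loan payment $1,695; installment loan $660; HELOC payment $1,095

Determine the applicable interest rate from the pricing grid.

Credit score 692 ≥ 628; Total monthly debts = (1,695 + 660 + 1,095) = 3,450. DTI: 3,450 ÷ 10,600 = 32.5%, within the 36% cap
Loan-to-value = 65,200/68,000 = 95.9% — pass (100% max)
Credit 692 → row 673–705; LTV 95.9% → column 94.01–100%. Grid cell → 9.1%.

9.1%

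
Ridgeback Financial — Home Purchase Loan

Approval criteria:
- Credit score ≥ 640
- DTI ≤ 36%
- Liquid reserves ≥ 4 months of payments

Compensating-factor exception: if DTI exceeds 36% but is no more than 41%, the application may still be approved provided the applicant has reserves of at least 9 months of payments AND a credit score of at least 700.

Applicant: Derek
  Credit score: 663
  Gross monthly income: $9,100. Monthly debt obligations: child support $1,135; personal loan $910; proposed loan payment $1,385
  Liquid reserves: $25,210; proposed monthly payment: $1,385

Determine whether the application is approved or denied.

Credit score 663 ≥ 640 (meets base)
Total debts = (1,135 + 910 + 1,385) = 3,430. DTI: 3,430 ÷ 9,100 = 37.7%, over the 36% base limit.
Liquid reserves cover 25,210/1,385 = 18.2 months — ≥ 4 required
37.7% falls in the override range (36%–41%), so the compensating-factor test applies.
Reserves 18.2 ≥ 9 months; credit score 663 < 700.
Override conditions not both satisfied; exception does not apply.

Denied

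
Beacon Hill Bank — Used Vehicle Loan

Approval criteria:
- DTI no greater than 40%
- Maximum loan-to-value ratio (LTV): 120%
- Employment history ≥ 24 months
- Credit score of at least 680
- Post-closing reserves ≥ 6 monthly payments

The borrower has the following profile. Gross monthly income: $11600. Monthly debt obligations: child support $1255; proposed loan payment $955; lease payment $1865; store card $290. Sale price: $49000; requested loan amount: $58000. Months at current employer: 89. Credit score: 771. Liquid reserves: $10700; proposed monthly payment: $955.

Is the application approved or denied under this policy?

Approved

Total monthly debts = (1,255 + 955 + 1,865 + 290) = 4,365. DTI: 4,365 ÷ 11,600 = 37.6%, within the 40% cap
LTV = 58,000/49,000 = 118.4% ≤ 120%
Employment 89 ≥ 24 months
Credit score 771 ≥ 680 (meets)
Liquid reserves cover 10,700/955 = 11.2 months — ≥ 6 required
All criteria satisfied.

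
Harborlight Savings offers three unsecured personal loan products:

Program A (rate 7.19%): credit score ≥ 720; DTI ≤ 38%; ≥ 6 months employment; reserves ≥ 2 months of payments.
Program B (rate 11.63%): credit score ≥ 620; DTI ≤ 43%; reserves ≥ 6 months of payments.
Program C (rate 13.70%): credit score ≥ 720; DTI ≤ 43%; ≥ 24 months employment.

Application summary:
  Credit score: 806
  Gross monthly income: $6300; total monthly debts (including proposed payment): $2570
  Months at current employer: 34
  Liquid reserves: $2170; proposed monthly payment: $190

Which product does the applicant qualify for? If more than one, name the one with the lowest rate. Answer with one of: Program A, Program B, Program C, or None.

Program B

DTI = 2,570/6,300 = 40.8%.
Reserves = 2,170/190 = 11.4 months.
Program A: score 806 ≥ 720; DTI 40.8% > 38%; employment 34 ≥ 6 mo; reserves 11.4 ≥ 2 mo → does not qualify.
Program B: score 806 ≥ 620; DTI 40.8% ≤ 43%; reserves 11.4 ≥ 6 mo → qualifies.
Program C: score 806 ≥ 720; DTI 40.8% ≤ 43%; employment 34 ≥ 24 mo → qualifies.
Qualifying: Program B, Program C. Lowest rate is 11.63% → Program B.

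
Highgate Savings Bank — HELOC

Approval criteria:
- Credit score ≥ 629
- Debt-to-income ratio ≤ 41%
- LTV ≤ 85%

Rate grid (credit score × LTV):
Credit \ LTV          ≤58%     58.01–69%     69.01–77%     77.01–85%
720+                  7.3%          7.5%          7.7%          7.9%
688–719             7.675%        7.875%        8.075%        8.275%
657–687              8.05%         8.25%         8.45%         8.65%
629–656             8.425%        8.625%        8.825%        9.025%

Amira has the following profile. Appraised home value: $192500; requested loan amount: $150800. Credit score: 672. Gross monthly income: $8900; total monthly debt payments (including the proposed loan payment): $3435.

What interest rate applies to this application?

Credit score 672 ≥ 629; DTI = 3,435/8,900 = 38.6% ≤ 41%
Loan-to-value = 150,800/192,500 = 78.3% — pass (85% max)
Score 672 is in the 657–687 band; LTV 78.3% is in the 77.01–85% band → 8.65%.

8.65%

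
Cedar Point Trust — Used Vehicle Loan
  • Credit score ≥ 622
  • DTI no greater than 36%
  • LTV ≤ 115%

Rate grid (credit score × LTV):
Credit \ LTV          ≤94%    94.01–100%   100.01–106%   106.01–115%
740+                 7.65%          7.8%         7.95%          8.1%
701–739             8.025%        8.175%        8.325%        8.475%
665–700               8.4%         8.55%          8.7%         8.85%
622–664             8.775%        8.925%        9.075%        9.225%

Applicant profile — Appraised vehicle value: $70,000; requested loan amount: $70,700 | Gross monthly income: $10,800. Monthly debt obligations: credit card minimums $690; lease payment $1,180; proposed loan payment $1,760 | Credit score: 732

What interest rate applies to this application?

8.325%

Credit score 732 ≥ 622; Total monthly debts = (690 + 1,180 + 1,760) = 3,630. DTI = 3,630/10,800 = 33.6% ≤ 36%
LTV: 70,700 ÷ 70,000 = 101%, within 115% cap
Credit 732 → row 701–739; LTV 101% → column 100.01–106%. Grid cell → 8.325%.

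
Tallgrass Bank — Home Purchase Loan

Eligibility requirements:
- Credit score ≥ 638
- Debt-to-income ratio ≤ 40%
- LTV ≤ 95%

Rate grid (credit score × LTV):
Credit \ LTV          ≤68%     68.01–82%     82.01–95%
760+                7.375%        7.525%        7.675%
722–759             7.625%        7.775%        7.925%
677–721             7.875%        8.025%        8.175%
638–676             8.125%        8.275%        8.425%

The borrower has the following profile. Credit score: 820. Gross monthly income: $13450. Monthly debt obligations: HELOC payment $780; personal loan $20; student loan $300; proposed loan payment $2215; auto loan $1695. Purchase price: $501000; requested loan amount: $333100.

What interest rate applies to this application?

Credit score 820 ≥ 638; Total monthly debts = (780 + 20 + 300 + 2,215 + 1,695) = 5,010. DTI: 5,010 ÷ 13,450 = 37.2%, within the 40% cap
Loan-to-value = 333,100/501,000 = 66.5% — pass (95% max)
Credit 820 → row 760+; LTV 66.5% → column ≤68%. Grid cell → 7.375%.

7.375%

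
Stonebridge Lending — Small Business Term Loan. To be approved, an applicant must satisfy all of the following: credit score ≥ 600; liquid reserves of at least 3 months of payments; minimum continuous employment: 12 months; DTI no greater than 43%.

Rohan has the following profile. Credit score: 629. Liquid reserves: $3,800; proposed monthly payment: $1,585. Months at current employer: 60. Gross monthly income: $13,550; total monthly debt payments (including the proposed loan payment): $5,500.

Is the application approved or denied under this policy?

Denied

Credit score 629 ≥ 600 (meets)
Reserves = 3,800/1,585 = 2.4 months < 3
Employment 60 ≥ 12 months
DTI = 5,500/13,550 = 40.6% ≤ 43%
Fails on reserves.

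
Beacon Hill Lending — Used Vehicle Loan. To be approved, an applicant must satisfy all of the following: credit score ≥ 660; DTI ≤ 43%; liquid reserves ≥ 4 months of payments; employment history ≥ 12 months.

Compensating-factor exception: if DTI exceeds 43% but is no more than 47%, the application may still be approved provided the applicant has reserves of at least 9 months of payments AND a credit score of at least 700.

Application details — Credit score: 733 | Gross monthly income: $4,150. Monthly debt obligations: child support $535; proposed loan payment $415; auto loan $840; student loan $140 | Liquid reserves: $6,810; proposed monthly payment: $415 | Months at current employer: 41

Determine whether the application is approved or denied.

Credit score 733 ≥ 660 (meets base)
Total debts = (535 + 415 + 840 + 140) = 1,930. DTI = 1,930/4,150 = 46.5% > 43% — standard DTI limit exceeded.
Reserves = 6,810/415 = 16.4 months ≥ 4
Employment 41 ≥ 12 months
46.5% falls in the override range (43%–47%), so the compensating-factor test applies.
Reserves 16.4 ≥ 9 months; credit score 733 ≥ 700.
Both compensating conditions met → exception applies.

Approved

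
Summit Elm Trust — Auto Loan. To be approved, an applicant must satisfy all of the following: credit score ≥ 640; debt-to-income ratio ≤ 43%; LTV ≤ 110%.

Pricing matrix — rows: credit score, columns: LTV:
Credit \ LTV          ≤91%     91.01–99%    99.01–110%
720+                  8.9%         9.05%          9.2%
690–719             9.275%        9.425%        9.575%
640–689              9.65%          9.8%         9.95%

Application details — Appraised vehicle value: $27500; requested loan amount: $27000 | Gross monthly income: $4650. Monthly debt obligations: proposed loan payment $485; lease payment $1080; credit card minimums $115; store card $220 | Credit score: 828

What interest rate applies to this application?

Credit score 828 ≥ 640; Total monthly debts = (485 + 1,080 + 115 + 220) = 1,900. Debt-to-income = 1,900/4,650 = 40.9% — meets 43% limit
LTV: 27,000 ÷ 27,500 = 98.2%, within 110% cap
Credit 828 → row 720+; LTV 98.2% → column 91.01–99%. Grid cell → 9.05%.

9.05%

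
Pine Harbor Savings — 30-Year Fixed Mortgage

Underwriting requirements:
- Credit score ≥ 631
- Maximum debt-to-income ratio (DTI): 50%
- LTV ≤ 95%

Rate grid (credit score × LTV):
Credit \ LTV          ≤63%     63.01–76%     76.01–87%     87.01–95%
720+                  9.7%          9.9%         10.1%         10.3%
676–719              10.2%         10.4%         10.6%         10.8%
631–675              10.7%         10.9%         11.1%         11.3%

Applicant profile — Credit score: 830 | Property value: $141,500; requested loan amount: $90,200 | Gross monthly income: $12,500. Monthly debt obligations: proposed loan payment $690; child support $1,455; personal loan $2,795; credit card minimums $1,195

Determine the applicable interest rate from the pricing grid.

9.9%

Credit score 830 ≥ 631; Total monthly debts = (690 + 1,455 + 2,795 + 1,195) = 6,135. DTI: 6,135 ÷ 12,500 = 49.1%, within the 50% cap
LTV: 90,200 ÷ 141,500 = 63.7%, within 95% cap
Credit 830 → row 720+; LTV 63.7% → column 63.01–76%. Grid cell → 9.9%.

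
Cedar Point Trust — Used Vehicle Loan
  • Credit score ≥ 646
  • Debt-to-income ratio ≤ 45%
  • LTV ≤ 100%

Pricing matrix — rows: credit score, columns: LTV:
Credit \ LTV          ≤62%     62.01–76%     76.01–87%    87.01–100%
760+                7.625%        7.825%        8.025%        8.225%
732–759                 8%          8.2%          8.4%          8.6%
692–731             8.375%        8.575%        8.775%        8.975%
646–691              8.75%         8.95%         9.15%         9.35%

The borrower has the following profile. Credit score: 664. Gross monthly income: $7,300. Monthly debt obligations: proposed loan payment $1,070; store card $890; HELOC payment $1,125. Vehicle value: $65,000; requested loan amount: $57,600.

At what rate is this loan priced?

9.35%

Credit score 664 ≥ 646; Total monthly debts = (1,070 + 890 + 1,125) = 3,085. DTI: 3,085 ÷ 7,300 = 42.3%, within the 45% cap
Loan-to-value = 57,600/65,000 = 88.6% — pass (100% max)
Row: 664 falls in 646–691. Column: 88.6% falls in 87.01–100%. Rate = 9.35%.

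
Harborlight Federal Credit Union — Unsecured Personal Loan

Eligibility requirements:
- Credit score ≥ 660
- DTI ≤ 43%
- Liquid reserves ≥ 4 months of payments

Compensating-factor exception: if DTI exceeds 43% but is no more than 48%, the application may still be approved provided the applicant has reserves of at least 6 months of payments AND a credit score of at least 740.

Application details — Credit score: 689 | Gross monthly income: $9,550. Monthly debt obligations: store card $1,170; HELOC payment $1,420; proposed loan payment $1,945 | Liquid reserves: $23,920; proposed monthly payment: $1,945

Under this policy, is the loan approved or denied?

Denied

Credit score 689 ≥ 660 (meets base)
Total debts = (1,170 + 1,420 + 1,945) = 4,535. DTI: 4,535 ÷ 9,550 = 47.5%, over the 43% base limit.
Reserves = 23,920/1,945 = 12.3 months ≥ 4
47.5% falls in the override range (43%–48%), so the compensating-factor test applies.
Reserves 12.3 ≥ 6 months; credit score 689 < 740.
Override conditions not both satisfied; exception does not apply.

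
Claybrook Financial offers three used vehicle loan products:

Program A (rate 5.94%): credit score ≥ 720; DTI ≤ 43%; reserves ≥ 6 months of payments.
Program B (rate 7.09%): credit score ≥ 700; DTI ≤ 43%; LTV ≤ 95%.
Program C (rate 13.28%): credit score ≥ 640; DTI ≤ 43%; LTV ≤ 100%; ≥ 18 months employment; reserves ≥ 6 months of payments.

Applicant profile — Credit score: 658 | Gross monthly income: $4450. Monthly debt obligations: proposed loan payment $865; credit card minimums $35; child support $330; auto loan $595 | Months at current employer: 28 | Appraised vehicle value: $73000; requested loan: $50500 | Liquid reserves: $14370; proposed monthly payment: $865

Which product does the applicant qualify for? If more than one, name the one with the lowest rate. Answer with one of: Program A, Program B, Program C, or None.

Program C

Total debts = (865 + 35 + 330 + 595) = 1,825; DTI = 1,825/4,450 = 41%.
LTV = 50,500/73,000 = 69.2%.
Reserves = 14,370/865 = 16.6 months.
Program A: score 658 < 720; DTI 41% ≤ 43%; reserves 16.6 ≥ 6 mo → does not qualify.
Program B: score 658 < 700; DTI 41% ≤ 43%; LTV 69.2% ≤ 95% → does not qualify.
Program C: score 658 ≥ 640; DTI 41% ≤ 43%; LTV 69.2% ≤ 100%; employment 28 ≥ 18 mo; reserves 16.6 ≥ 6 mo → qualifies.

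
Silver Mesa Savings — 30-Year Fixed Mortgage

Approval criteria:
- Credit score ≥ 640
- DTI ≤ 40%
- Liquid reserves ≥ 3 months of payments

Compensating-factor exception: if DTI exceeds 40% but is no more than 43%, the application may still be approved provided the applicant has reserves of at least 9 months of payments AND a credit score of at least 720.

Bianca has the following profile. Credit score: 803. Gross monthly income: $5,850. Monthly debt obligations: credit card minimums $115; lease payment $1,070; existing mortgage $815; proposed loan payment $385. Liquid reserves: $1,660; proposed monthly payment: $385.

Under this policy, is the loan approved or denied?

Credit score 803 ≥ 640 (meets base)
Total debts = (115 + 1,070 + 815 + 385) = 2,385. DTI = 2,385/5,850 = 40.8% > 40% — standard DTI limit exceeded.
Liquid reserves cover 1,660/385 = 4.3 months — ≥ 3 required
40.8% falls in the override range (40%–43%), so the compensating-factor test applies.
Override check — reserves: 4.3 mo (short of 9); score: 803 (ok).
Override conditions not both satisfied; exception does not apply.

Denied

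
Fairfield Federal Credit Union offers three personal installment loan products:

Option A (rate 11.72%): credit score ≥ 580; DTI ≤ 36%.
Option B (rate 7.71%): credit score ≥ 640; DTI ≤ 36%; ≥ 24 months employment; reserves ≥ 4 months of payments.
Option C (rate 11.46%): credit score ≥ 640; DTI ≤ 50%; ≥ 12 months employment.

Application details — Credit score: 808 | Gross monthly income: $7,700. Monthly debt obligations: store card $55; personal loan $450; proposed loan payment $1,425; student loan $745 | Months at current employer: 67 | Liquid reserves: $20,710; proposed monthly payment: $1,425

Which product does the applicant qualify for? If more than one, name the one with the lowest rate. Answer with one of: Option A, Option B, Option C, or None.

Option B

Total debts = (55 + 450 + 1,425 + 745) = 2,675; DTI = 2,675/7,700 = 34.7%.
Reserves = 20,710/1,425 = 14.5 months.
Option A: score 808 ≥ 580; DTI 34.7% ≤ 36% → qualifies.
Option B: score 808 ≥ 640; DTI 34.7% ≤ 36%; employment 67 ≥ 24 mo; reserves 14.5 ≥ 4 mo → qualifies.
Option C: score 808 ≥ 640; DTI 34.7% ≤ 50%; employment 67 ≥ 12 mo → qualifies.
Qualifying: Option A, Option B, Option C. Lowest rate is 7.71% → Option B.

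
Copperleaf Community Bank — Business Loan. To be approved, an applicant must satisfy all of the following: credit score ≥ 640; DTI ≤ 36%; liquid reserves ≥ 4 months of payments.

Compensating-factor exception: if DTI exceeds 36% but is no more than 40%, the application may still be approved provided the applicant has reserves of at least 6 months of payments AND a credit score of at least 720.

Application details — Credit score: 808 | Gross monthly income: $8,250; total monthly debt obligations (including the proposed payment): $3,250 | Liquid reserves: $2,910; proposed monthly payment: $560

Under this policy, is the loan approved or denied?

Denied

Credit score 808 ≥ 640 (meets base)
DTI: 3,250 ÷ 8,250 = 39.4%, over the 36% base limit.
Reserves: 2,910 ÷ 560 = 5.2 months (meets 4-month minimum)
DTI 39.4% is within the 36%–40% exception band; checking compensating factors.
Override check — reserves: 5.2 mo (short of 6); score: 808 (ok).
Override conditions not both satisfied; exception does not apply.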